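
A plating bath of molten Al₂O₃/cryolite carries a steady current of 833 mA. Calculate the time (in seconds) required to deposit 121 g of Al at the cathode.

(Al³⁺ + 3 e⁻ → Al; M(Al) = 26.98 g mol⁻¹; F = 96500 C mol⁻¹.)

1.56 × 10⁶ s

n(Al) = m/M = 121 / 26.98 = 4.485 mol.
Each Al atom requires 3 electrons, so n(e⁻) = 3 × 4.485 = 13.45 mol.
Q = n(e⁻)·F = 13.45 × 96500 = 1298000 C.
t = Q/I = 1298000 / 0.8330 A = 1559000 s.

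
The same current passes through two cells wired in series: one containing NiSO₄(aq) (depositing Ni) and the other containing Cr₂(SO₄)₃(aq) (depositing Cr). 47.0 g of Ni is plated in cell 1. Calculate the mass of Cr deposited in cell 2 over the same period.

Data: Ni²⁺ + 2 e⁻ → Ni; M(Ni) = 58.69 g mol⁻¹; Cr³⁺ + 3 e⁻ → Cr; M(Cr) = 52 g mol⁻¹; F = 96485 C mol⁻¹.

27.8 g

n(Ni) = 47.0 / 58.69 = 0.8008 mol.
Since Ni²⁺ + 2 e⁻ → Ni, n(e⁻) passed = 2 × 0.8008 = 1.602 mol.
Cells in series carry the same charge, so the same 1.602 mol of electrons passes through cell 2.
Cr³⁺ + 3 e⁻ → Cr, so n(Cr) = 1.602 / 3 = 0.5339 mol.
m(Cr) = 0.5339 × 52 = 27.8 g.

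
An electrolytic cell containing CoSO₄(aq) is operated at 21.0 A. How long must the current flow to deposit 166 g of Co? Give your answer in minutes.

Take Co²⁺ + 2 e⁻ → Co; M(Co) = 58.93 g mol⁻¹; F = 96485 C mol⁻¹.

n(Co) = m/M = 166 / 58.93 = 2.817 mol.
Each Co atom requires 2 electrons, so n(e⁻) = 2 × 2.817 = 5.634 mol.
Q = n(e⁻)·F = 5.634 × 96485 = 543600 C.
t = Q/I = 543600 / 21.00 A = 25880 s = 431 min.

431 min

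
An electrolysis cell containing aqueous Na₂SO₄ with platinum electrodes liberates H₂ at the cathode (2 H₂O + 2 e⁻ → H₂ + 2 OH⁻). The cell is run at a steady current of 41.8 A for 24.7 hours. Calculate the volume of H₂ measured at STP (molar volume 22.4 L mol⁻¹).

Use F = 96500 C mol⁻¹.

431 L

Q = I·t = 41.80 A × 88920 s = 3717000 C.
n(e⁻) = Q/F = 3717000 / 96500 = 38.52 mol.
2 electrons are transferred per H₂ molecule, so n(H₂) = 38.52 / 2 = 19.26 mol.
V = n × V_m = 19.26 × 22.4 = 431 L.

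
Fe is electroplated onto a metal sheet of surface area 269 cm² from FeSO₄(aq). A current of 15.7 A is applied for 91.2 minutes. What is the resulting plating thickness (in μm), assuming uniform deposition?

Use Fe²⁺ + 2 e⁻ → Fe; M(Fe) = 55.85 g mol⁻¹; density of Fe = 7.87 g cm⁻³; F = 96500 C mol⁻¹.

Q = I·t = 15.70 × 5472.0 = 85910 C; n(e⁻) = 0.8903 mol.
n(Fe) = n(e⁻)/2 = 0.4451 mol, so m = 0.4451 × 55.85 = 24.86 g.
Volume = m/ρ = 24.86 / 7.87 = 3.159 cm³.
Thickness = V/A = 3.159 / 269 = 0.0117 cm = 117 μm.

117 μm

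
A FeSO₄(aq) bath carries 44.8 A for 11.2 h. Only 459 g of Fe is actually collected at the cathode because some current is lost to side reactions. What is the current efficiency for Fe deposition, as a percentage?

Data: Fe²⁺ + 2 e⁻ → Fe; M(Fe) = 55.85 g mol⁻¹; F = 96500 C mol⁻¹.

87.8 %

Q = I·t = 44.80 × 40320 = 1806000 C; n(e⁻) = 1806000/96500 = 18.72 mol.
Theoretical n(Fe) = n(e⁻)/2 = 9.359 mol, i.e. m_theo = 9.359 × 55.85 = 522.7 g.
Efficiency = m_actual / m_theo = 459 / 522.7 = 87.8 %.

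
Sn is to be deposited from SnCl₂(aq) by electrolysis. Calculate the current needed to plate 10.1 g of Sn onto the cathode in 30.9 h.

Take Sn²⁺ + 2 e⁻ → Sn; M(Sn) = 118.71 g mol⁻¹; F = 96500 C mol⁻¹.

0.148 A

n(Sn) = 10.1 / 118.71 = 0.08508 mol.
n(e⁻) = 2 × 0.08508 = 0.1702 mol.
Q = n(e⁻)·F = 0.1702 × 96500 = 16420 C.
I = Q/t = 16420 / 111240 s = 0.148 A.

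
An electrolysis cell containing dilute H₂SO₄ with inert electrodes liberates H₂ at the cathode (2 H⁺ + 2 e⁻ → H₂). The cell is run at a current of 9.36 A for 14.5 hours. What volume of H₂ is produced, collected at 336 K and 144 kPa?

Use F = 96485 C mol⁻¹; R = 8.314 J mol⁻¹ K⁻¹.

49.1 L

Q = I·t = 9.360 A × 52200 s = 488600 C.
n(e⁻) = Q/F = 488600 / 96485 = 5.064 mol.
2 electrons are transferred per H₂ molecule, so n(H₂) = 5.064 / 2 = 2.532 mol.
V = nRT/P = (2.532 × 8.314 × 336) / (144 × 10³ Pa) = 0.0491 m³ = 49.1 L.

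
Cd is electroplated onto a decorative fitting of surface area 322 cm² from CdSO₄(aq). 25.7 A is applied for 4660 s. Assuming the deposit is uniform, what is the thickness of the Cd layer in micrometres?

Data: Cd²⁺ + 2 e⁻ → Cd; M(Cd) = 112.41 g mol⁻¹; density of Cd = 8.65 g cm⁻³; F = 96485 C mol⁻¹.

Q = I·t = 25.70 × 4660.0 = 119800 C; n(e⁻) = 1.241 mol.
n(Cd) = n(e⁻)/2 = 0.6206 mol, so m = 0.6206 × 112.41 = 69.76 g.
Volume = m/ρ = 69.76 / 8.65 = 8.065 cm³.
Thickness = V/A = 8.065 / 322 = 0.0250 cm = 250 μm.

250 μm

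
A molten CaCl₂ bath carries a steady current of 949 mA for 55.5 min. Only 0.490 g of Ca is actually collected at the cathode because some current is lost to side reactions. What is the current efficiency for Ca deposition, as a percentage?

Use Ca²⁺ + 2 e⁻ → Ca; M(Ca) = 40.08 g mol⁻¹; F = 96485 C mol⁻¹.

Q = I·t = 0.9490 × 3330.0 = 3160 C; n(e⁻) = 3160/96485 = 0.03275 mol.
Theoretical n(Ca) = n(e⁻)/2 = 0.01638 mol, i.e. m_theo = 0.01638 × 40.08 = 0.6564 g.
Efficiency = m_actual / m_theo = 0.490 / 0.6564 = 74.7 %.

74.7 %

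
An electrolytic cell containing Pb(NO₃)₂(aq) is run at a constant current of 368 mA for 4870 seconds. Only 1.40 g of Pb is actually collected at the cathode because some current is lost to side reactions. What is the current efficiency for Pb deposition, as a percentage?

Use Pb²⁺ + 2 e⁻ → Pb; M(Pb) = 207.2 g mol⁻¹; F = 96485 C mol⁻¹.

Q = I·t = 0.3680 × 4870.0 = 1792 C; n(e⁻) = 1792/96485 = 0.01857 mol.
Theoretical n(Pb) = n(e⁻)/2 = 0.009287 mol, i.e. m_theo = 0.009287 × 207.2 = 1.924 g.
Efficiency = m_actual / m_theo = 1.40 / 1.924 = 72.8 %.

72.8 %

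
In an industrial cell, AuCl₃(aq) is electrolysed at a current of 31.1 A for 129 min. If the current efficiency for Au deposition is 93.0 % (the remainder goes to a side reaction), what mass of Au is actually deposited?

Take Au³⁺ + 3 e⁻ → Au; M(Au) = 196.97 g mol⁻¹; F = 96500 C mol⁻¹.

Q = I·t = 31.10 × 7740.0 = 240700 C.
n(e⁻) = 240700/96500 = 2.494 mol; theoretically n(Au) = 2.494/3 = 0.8315 mol, m_theo = 163.8 g.
At 93.0 % efficiency, m_actual = 0.930 × 163.8 = 152 g.

152 g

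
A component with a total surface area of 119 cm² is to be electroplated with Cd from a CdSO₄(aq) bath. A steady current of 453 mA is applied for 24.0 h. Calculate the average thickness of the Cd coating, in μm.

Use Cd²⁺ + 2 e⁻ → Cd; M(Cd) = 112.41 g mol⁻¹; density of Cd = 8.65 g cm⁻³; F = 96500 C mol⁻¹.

221 μm

Q = I·t = 0.4530 × 86400 = 39140 C; n(e⁻) = 0.4056 mol.
n(Cd) = n(e⁻)/2 = 0.2028 mol, so m = 0.2028 × 112.41 = 22.80 g.
Volume = m/ρ = 22.80 / 8.65 = 2.635 cm³.
Thickness = V/A = 2.635 / 119 = 0.0221 cm = 221 μm.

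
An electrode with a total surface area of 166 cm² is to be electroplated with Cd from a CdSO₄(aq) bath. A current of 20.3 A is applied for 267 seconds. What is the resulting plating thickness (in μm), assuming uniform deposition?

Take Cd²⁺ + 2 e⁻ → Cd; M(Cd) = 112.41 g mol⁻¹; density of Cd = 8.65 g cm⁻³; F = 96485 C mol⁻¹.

22.0 μm

Q = I·t = 20.30 × 267.00 = 5420 C; n(e⁻) = 0.05618 mol.
n(Cd) = n(e⁻)/2 = 0.02809 mol, so m = 0.02809 × 112.41 = 3.157 g.
Volume = m/ρ = 3.157 / 8.65 = 0.3650 cm³.
Thickness = V/A = 0.3650 / 166 = 0.00220 cm = 22.0 μm.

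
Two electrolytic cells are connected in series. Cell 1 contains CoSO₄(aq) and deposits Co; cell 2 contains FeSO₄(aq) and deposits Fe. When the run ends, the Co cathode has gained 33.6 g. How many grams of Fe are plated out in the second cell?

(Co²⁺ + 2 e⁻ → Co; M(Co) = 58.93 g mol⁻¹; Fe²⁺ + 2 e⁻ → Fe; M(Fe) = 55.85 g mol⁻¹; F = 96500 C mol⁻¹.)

31.8 g

n(Co) = 33.6 / 58.93 = 0.5702 mol.
Since Co²⁺ + 2 e⁻ → Co, n(e⁻) passed = 2 × 0.5702 = 1.140 mol.
Cells in series carry the same charge, so the same 1.140 mol of electrons passes through cell 2.
Fe²⁺ + 2 e⁻ → Fe, so n(Fe) = 1.140 / 2 = 0.5702 mol.
m(Fe) = 0.5702 × 55.85 = 31.8 g.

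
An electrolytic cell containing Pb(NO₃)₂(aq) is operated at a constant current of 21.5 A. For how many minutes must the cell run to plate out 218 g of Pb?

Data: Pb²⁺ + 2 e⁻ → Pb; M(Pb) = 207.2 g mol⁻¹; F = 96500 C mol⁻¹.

157 min

n(Pb) = m/M = 218 / 207.2 = 1.052 mol.
Each Pb atom requires 2 electrons, so n(e⁻) = 2 × 1.052 = 2.104 mol.
Q = n(e⁻)·F = 2.104 × 96500 = 203100 C.
t = Q/I = 203100 / 21.50 A = 9445 s = 157 min.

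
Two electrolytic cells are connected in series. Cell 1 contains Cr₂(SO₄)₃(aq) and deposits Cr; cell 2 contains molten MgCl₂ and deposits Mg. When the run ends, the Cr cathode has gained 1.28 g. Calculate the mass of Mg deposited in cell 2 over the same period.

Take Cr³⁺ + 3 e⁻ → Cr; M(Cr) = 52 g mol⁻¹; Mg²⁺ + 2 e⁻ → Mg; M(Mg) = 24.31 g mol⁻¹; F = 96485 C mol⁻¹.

n(Cr) = 1.28 / 52 = 0.02462 mol.
Since Cr³⁺ + 3 e⁻ → Cr, n(e⁻) passed = 3 × 0.02462 = 0.07385 mol.
Cells in series carry the same charge, so the same 0.07385 mol of electrons passes through cell 2.
Mg²⁺ + 2 e⁻ → Mg, so n(Mg) = 0.07385 / 2 = 0.03692 mol.
m(Mg) = 0.03692 × 24.31 = 0.898 g.

0.898 g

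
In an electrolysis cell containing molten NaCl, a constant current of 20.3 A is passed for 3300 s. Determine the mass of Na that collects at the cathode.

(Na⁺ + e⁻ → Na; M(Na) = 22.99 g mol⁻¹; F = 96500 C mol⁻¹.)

16.0 g

Q = I·t = 20.30 A × 3300.0 s = 66990 C.
n(e⁻) = Q/F = 66990 / 96500 = 0.6942 mol.
Na⁺ + e⁻ → Na, so n(Na) = n(e⁻)/1 = 0.6942 mol.
m = n·M = 0.6942 × 22.99 = 16.0 g.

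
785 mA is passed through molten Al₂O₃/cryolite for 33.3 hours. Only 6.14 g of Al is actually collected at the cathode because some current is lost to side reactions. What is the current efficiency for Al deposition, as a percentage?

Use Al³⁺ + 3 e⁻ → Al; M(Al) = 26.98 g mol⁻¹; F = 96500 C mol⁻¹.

70.0 %

Q = I·t = 0.7850 × 119880 = 94110 C; n(e⁻) = 94110/96500 = 0.9752 mol.
Theoretical n(Al) = n(e⁻)/3 = 0.3251 mol, i.e. m_theo = 0.3251 × 26.98 = 8.770 g.
Efficiency = m_actual / m_theo = 6.14 / 8.770 = 70.0 %.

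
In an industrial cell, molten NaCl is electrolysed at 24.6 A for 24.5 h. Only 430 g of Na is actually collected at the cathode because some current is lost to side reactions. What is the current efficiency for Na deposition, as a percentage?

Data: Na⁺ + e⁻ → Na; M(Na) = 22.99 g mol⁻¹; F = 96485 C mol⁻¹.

Q = I·t = 24.60 × 88200 = 2170000 C; n(e⁻) = 2170000/96485 = 22.49 mol.
Theoretical n(Na) = n(e⁻)/1 = 22.49 mol, i.e. m_theo = 22.49 × 22.99 = 517.0 g.
Efficiency = m_actual / m_theo = 430 / 517.0 = 83.2 %.

83.2 %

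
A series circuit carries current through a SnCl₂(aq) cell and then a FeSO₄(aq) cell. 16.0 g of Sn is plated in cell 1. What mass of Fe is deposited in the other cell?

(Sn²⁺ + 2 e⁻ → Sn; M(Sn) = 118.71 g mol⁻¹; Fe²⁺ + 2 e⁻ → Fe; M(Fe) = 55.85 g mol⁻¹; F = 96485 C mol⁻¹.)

n(Sn) = 16.0 / 118.71 = 0.1348 mol.
Since Sn²⁺ + 2 e⁻ → Sn, n(e⁻) passed = 2 × 0.1348 = 0.2696 mol.
Cells in series carry the same charge, so the same 0.2696 mol of electrons passes through cell 2.
Fe²⁺ + 2 e⁻ → Fe, so n(Fe) = 0.2696 / 2 = 0.1348 mol.
m(Fe) = 0.1348 × 55.85 = 7.53 g.

7.53 g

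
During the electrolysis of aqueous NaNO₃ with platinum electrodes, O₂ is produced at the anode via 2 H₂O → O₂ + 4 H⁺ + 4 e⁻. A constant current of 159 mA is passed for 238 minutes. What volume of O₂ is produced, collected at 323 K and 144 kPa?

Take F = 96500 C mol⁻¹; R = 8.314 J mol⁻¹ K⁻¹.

Q = I·t = 0.1590 A × 14280 s = 2271 C.
n(e⁻) = Q/F = 2271 / 96500 = 0.02353 mol.
4 electrons are transferred per O₂ molecule, so n(O₂) = 0.02353 / 4 = 0.005882 mol.
V = nRT/P = (0.005882 × 8.314 × 323) / (144 × 10³ Pa) = 1.10 × 10⁻⁴ m³ = 0.110 L.

0.110 L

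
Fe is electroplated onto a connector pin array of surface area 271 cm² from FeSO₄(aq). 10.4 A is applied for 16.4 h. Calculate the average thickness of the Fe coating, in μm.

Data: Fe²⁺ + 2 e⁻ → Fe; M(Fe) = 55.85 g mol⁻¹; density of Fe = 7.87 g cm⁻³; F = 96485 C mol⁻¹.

Q = I·t = 10.40 × 59040 = 614000 C; n(e⁻) = 6.364 mol.
n(Fe) = n(e⁻)/2 = 3.182 mol, so m = 3.182 × 55.85 = 177.7 g.
Volume = m/ρ = 177.7 / 7.87 = 22.58 cm³.
Thickness = V/A = 22.58 / 271 = 0.0833 cm = 833 μm.

833 μm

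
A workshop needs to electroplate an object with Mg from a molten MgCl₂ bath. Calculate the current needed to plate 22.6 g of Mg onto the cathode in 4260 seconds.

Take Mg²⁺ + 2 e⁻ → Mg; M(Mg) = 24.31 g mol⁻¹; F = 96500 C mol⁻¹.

n(Mg) = 22.6 / 24.31 = 0.9297 mol.
n(e⁻) = 2 × 0.9297 = 1.859 mol.
Q = n(e⁻)·F = 1.859 × 96500 = 179400 C.
I = Q/t = 179400 / 4260.0 s = 42.1 A.

42.1 A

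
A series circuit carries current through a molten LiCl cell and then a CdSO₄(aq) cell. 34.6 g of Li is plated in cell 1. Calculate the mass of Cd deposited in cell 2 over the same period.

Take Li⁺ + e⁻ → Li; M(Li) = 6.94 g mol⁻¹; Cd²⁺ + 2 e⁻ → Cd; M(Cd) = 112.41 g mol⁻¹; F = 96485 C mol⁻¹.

n(Li) = 34.6 / 6.94 = 4.986 mol.
Since Li⁺ + e⁻ → Li, n(e⁻) passed = 1 × 4.986 = 4.986 mol.
Cells in series carry the same charge, so the same 4.986 mol of electrons passes through cell 2.
Cd²⁺ + 2 e⁻ → Cd, so n(Cd) = 4.986 / 2 = 2.493 mol.
m(Cd) = 2.493 × 112.41 = 280 g.

280 g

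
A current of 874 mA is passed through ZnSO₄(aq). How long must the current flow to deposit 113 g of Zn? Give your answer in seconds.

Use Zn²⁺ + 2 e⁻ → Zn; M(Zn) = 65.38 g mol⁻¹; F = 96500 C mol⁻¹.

3.82 × 10⁵ s

n(Zn) = m/M = 113 / 65.38 = 1.728 mol.
Each Zn atom requires 2 electrons, so n(e⁻) = 2 × 1.728 = 3.457 mol.
Q = n(e⁻)·F = 3.457 × 96500 = 333600 C.
t = Q/I = 333600 / 0.8740 A = 381700 s.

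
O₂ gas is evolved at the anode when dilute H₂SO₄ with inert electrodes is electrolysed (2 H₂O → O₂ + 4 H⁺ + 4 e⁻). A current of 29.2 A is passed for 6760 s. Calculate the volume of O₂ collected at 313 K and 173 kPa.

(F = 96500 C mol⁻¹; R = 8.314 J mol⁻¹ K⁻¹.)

7.69 L

Q = I·t = 29.20 A × 6760.0 s = 197400 C.
n(e⁻) = Q/F = 197400 / 96500 = 2.046 mol.
4 electrons are transferred per O₂ molecule, so n(O₂) = 2.046 / 4 = 0.5114 mol.
V = nRT/P = (0.5114 × 8.314 × 313) / (173 × 10³ Pa) = 0.00769 m³ = 7.69 L.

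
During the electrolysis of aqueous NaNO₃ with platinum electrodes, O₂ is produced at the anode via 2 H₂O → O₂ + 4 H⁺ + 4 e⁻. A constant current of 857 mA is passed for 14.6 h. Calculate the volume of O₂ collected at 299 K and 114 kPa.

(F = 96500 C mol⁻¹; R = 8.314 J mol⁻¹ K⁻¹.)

2.54 L

Q = I·t = 0.8570 A × 52560 s = 45040 C.
n(e⁻) = Q/F = 45040 / 96500 = 0.4668 mol.
4 electrons are transferred per O₂ molecule, so n(O₂) = 0.4668 / 4 = 0.1167 mol.
V = nRT/P = (0.1167 × 8.314 × 299) / (114 × 10³ Pa) = 0.00254 m³ = 2.54 L.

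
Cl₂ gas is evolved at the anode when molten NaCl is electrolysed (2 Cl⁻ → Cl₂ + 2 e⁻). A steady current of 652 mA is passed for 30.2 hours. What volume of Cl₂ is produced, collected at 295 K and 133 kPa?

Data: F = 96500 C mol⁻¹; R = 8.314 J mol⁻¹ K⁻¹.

Q = I·t = 0.6520 A × 108720 s = 70890 C.
n(e⁻) = Q/F = 70890 / 96500 = 0.7346 mol.
2 electrons are transferred per Cl₂ molecule, so n(Cl₂) = 0.7346 / 2 = 0.3673 mol.
V = nRT/P = (0.3673 × 8.314 × 295) / (133 × 10³ Pa) = 0.00677 m³ = 6.77 L.

6.77 L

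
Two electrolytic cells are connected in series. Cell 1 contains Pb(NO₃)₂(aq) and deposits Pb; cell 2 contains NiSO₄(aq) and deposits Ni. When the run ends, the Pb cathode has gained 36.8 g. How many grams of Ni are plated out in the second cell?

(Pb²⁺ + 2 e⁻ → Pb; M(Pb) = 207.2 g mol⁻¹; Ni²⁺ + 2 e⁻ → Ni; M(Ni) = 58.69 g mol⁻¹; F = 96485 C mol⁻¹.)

n(Pb) = 36.8 / 207.2 = 0.1776 mol.
Since Pb²⁺ + 2 e⁻ → Pb, n(e⁻) passed = 2 × 0.1776 = 0.3552 mol.
Cells in series carry the same charge, so the same 0.3552 mol of electrons passes through cell 2.
Ni²⁺ + 2 e⁻ → Ni, so n(Ni) = 0.3552 / 2 = 0.1776 mol.
m(Ni) = 0.1776 × 58.69 = 10.4 g.

10.4 g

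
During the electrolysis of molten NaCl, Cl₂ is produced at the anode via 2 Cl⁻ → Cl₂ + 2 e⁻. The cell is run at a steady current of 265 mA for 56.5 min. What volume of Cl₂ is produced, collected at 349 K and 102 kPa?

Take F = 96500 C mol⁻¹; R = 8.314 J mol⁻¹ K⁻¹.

Q = I·t = 0.2650 A × 3390.0 s = 898.4 C.
n(e⁻) = Q/F = 898.4 / 96500 = 0.009309 mol.
2 electrons are transferred per Cl₂ molecule, so n(Cl₂) = 0.009309 / 2 = 0.004655 mol.
V = nRT/P = (0.004655 × 8.314 × 349) / (102 × 10³ Pa) = 1.32 × 10⁻⁴ m³ = 0.132 L.

0.132 L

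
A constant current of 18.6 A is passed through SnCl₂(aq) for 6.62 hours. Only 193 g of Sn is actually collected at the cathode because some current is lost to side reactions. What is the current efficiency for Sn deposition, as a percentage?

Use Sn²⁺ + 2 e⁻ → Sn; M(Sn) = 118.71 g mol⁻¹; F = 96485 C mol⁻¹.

70.8 %

Q = I·t = 18.60 × 23832 = 443300 C; n(e⁻) = 443300/96485 = 4.594 mol.
Theoretical n(Sn) = n(e⁻)/2 = 2.297 mol, i.e. m_theo = 2.297 × 118.71 = 272.7 g.
Efficiency = m_actual / m_theo = 193 / 272.7 = 70.8 %.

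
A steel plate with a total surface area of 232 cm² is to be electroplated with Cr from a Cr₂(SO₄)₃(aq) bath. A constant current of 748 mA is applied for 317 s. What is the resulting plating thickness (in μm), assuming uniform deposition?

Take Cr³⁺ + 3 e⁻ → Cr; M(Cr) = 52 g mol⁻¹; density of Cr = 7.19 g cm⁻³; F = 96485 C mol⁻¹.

Q = I·t = 0.7480 × 317.00 = 237.1 C; n(e⁻) = 0.002458 mol.
n(Cr) = n(e⁻)/3 = 0.0008192 mol, so m = 0.0008192 × 52 = 0.04260 g.
Volume = m/ρ = 0.04260 / 7.19 = 0.005925 cm³.
Thickness = V/A = 0.005925 / 232 = 2.55 × 10⁻⁵ cm = 0.255 μm.

0.255 μm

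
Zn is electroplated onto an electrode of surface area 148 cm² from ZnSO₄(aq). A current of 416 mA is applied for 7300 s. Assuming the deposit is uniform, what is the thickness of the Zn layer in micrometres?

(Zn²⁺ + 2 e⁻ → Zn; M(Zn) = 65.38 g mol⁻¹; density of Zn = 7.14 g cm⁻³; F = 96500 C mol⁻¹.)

9.74 μm

Q = I·t = 0.4160 × 7300.0 = 3037 C; n(e⁻) = 0.03147 mol.
n(Zn) = n(e⁻)/2 = 0.01573 mol, so m = 0.01573 × 65.38 = 1.029 g.
Volume = m/ρ = 1.029 / 7.14 = 0.1441 cm³.
Thickness = V/A = 0.1441 / 148 = 9.74 × 10⁻⁴ cm = 9.74 μm.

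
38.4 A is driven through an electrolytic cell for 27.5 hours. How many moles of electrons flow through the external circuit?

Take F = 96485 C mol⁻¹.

Q = I·t = 38.40 A × 99000 s = 3802000 C.
n(e⁻) = Q/F = 3802000 / 96485 = 39.4 mol.

39.4 mol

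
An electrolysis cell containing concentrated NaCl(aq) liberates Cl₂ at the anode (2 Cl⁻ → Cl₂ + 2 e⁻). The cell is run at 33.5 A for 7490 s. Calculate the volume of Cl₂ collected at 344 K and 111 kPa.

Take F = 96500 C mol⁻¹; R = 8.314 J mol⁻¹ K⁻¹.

Q = I·t = 33.50 A × 7490.0 s = 250900 C.
n(e⁻) = Q/F = 250900 / 96500 = 2.600 mol.
2 electrons are transferred per Cl₂ molecule, so n(Cl₂) = 2.600 / 2 = 1.300 mol.
V = nRT/P = (1.300 × 8.314 × 344) / (111 × 10³ Pa) = 0.0335 m³ = 33.5 L.

33.5 L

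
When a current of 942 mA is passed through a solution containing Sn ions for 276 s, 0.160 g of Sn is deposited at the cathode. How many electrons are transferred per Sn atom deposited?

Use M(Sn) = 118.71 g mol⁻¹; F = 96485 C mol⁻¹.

Q = I·t = 0.9420 A × 276.00 s = 260.0 C, so n(e⁻) = 260.0/96485 = 0.002695 mol.
n(Sn) deposited = 0.160 / 118.71 = 0.001348 mol.
Electrons per atom = n(e⁻)/n(Sn) = 0.002695 / 0.001348 = 2.00 ≈ 2, so the ion is Sn²⁺.

2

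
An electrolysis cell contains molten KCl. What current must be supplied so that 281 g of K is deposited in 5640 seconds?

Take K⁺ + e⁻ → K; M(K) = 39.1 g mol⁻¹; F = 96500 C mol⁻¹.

123 A

n(K) = 281 / 39.1 = 7.187 mol.
n(e⁻) = 1 × 7.187 = 7.187 mol.
Q = n(e⁻)·F = 7.187 × 96500 = 693500 C.
I = Q/t = 693500 / 5640.0 s = 123 A.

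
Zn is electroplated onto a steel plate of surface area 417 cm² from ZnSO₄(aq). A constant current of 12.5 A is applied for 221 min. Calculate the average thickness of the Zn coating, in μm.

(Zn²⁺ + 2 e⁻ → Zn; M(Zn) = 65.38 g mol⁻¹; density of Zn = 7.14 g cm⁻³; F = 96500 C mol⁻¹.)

Q = I·t = 12.50 × 13260 = 165800 C; n(e⁻) = 1.718 mol.
n(Zn) = n(e⁻)/2 = 0.8588 mol, so m = 0.8588 × 65.38 = 56.15 g.
Volume = m/ρ = 56.15 / 7.14 = 7.864 cm³.
Thickness = V/A = 7.864 / 417 = 0.0189 cm = 189 μm.

189 μm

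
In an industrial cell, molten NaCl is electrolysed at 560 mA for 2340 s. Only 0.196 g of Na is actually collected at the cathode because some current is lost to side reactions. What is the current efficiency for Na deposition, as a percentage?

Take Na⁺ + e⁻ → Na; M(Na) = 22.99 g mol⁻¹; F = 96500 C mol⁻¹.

Q = I·t = 0.5600 × 2340.0 = 1310 C; n(e⁻) = 1310/96500 = 0.01358 mol.
Theoretical n(Na) = n(e⁻)/1 = 0.01358 mol, i.e. m_theo = 0.01358 × 22.99 = 0.3122 g.
Efficiency = m_actual / m_theo = 0.196 / 0.3122 = 62.8 %.

62.8 %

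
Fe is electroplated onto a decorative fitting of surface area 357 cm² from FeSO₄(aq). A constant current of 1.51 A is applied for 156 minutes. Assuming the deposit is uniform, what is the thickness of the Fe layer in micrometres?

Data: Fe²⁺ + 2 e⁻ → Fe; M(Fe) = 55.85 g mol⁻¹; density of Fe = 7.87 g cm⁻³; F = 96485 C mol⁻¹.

14.6 μm

Q = I·t = 1.510 × 9360.0 = 14130 C; n(e⁻) = 0.1465 mol.
n(Fe) = n(e⁻)/2 = 0.07324 mol, so m = 0.07324 × 55.85 = 4.091 g.
Volume = m/ρ = 4.091 / 7.87 = 0.5198 cm³.
Thickness = V/A = 0.5198 / 357 = 0.00146 cm = 14.6 μm.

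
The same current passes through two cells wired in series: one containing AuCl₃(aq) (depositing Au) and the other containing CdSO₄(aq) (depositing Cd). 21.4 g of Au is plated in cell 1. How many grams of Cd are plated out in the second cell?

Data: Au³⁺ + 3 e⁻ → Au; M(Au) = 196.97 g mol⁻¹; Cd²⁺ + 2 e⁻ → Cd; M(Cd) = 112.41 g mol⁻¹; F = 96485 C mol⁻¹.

18.3 g

n(Au) = 21.4 / 196.97 = 0.1086 mol.
Since Au³⁺ + 3 e⁻ → Au, n(e⁻) passed = 3 × 0.1086 = 0.3259 mol.
Cells in series carry the same charge, so the same 0.3259 mol of electrons passes through cell 2.
Cd²⁺ + 2 e⁻ → Cd, so n(Cd) = 0.3259 / 2 = 0.1630 mol.
m(Cd) = 0.1630 × 112.41 = 18.3 g.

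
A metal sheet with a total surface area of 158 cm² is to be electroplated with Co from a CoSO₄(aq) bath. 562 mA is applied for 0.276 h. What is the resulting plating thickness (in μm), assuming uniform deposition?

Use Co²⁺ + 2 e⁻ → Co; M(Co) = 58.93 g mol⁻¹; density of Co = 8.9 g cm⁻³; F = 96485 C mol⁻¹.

1.21 μm

Q = I·t = 0.5620 × 993.60 = 558.4 C; n(e⁻) = 0.005787 mol.
n(Co) = n(e⁻)/2 = 0.002894 mol, so m = 0.002894 × 58.93 = 0.1705 g.
Volume = m/ρ = 0.1705 / 8.9 = 0.01916 cm³.
Thickness = V/A = 0.01916 / 158 = 1.21 × 10⁻⁴ cm = 1.21 μm.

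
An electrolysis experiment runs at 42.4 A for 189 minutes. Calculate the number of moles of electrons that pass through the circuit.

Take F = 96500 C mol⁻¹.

Q = I·t = 42.40 A × 11340 s = 480800 C.
n(e⁻) = Q/F = 480800 / 96500 = 4.98 mol.

4.98 mol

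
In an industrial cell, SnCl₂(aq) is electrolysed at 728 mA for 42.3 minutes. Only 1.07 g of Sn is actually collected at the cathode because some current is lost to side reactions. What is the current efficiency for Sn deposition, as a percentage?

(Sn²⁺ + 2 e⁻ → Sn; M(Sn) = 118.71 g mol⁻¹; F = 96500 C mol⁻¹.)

Q = I·t = 0.7280 × 2538.0 = 1848 C; n(e⁻) = 1848/96500 = 0.01915 mol.
Theoretical n(Sn) = n(e⁻)/2 = 0.009573 mol, i.e. m_theo = 0.009573 × 118.71 = 1.136 g.
Efficiency = m_actual / m_theo = 1.07 / 1.136 = 94.2 %.

94.2 %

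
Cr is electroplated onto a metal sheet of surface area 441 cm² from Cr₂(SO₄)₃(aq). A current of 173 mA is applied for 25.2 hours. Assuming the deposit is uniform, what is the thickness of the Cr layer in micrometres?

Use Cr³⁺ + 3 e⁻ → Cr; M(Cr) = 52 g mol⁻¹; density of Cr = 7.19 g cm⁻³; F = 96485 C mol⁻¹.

Q = I·t = 0.1730 × 90720 = 15690 C; n(e⁻) = 0.1627 mol.
n(Cr) = n(e⁻)/3 = 0.05422 mol, so m = 0.05422 × 52 = 2.819 g.
Volume = m/ρ = 2.819 / 7.19 = 0.3921 cm³.
Thickness = V/A = 0.3921 / 441 = 8.89 × 10⁻⁴ cm = 8.89 μm.

8.89 μm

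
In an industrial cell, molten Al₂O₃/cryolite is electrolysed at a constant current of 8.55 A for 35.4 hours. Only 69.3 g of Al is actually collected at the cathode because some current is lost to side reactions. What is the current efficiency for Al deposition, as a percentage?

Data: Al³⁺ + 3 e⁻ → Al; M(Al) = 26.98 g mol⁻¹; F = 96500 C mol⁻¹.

Q = I·t = 8.550 × 127440 = 1090000 C; n(e⁻) = 1090000/96500 = 11.29 mol.
Theoretical n(Al) = n(e⁻)/3 = 3.764 mol, i.e. m_theo = 3.764 × 26.98 = 101.5 g.
Efficiency = m_actual / m_theo = 69.3 / 101.5 = 68.2 %.

68.2 %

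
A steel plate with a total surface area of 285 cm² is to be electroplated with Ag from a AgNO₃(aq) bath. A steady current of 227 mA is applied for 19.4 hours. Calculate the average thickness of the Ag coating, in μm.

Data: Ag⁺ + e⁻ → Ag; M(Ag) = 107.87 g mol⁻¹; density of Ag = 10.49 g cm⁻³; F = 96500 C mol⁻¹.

59.3 μm

Q = I·t = 0.2270 × 69840 = 15850 C; n(e⁻) = 0.1643 mol.
n(Ag) = n(e⁻)/1 = 0.1643 mol, so m = 0.1643 × 107.87 = 17.72 g.
Volume = m/ρ = 17.72 / 10.49 = 1.689 cm³.
Thickness = V/A = 1.689 / 285 = 0.00593 cm = 59.3 μm.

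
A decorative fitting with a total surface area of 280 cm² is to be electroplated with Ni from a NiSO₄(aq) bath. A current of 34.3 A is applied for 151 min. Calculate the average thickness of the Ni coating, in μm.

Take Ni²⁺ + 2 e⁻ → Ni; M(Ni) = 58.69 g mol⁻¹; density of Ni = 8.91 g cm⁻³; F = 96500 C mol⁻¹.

379 μm

Q = I·t = 34.30 × 9060.0 = 310800 C; n(e⁻) = 3.220 mol.
n(Ni) = n(e⁻)/2 = 1.610 mol, so m = 1.610 × 58.69 = 94.50 g.
Volume = m/ρ = 94.50 / 8.91 = 10.61 cm³.
Thickness = V/A = 10.61 / 280 = 0.0379 cm = 379 μm.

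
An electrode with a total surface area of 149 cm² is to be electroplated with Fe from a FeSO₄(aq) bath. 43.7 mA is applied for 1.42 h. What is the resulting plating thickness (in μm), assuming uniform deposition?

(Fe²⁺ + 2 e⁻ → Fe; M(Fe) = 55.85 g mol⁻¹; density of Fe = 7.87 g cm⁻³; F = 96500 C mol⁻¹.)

Q = I·t = 0.04370 × 5112.0 = 223.4 C; n(e⁻) = 0.002315 mol.
n(Fe) = n(e⁻)/2 = 0.001157 mol, so m = 0.001157 × 55.85 = 0.06465 g.
Volume = m/ρ = 0.06465 / 7.87 = 0.008214 cm³.
Thickness = V/A = 0.008214 / 149 = 5.51 × 10⁻⁵ cm = 0.551 μm.

0.551 μm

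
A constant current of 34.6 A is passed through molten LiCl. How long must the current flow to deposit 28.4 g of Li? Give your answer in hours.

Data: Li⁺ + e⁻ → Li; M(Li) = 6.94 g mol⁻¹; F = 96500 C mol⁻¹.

3.17 h

n(Li) = m/M = 28.4 / 6.94 = 4.092 mol.
Each Li atom requires 1 electron, so n(e⁻) = 1 × 4.092 = 4.092 mol.
Q = n(e⁻)·F = 4.092 × 96500 = 394900 C.
t = Q/I = 394900 / 34.60 A = 11410 s = 3.17 h.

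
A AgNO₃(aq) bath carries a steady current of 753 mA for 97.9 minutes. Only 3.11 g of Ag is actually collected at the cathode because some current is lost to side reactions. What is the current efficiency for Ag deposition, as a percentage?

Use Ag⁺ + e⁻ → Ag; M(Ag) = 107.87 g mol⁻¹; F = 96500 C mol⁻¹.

62.9 %

Q = I·t = 0.7530 × 5874.0 = 4423 C; n(e⁻) = 4423/96500 = 0.04584 mol.
Theoretical n(Ag) = n(e⁻)/1 = 0.04584 mol, i.e. m_theo = 0.04584 × 107.87 = 4.944 g.
Efficiency = m_actual / m_theo = 3.11 / 4.944 = 62.9 %.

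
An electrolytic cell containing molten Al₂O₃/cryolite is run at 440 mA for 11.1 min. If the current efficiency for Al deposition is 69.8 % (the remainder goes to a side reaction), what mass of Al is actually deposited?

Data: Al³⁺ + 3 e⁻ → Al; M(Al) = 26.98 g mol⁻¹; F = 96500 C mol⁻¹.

Q = I·t = 0.4400 × 666.00 = 293.0 C.
n(e⁻) = 293.0/96500 = 0.003037 mol; theoretically n(Al) = 0.003037/3 = 0.001012 mol, m_theo = 0.02731 g.
At 69.8 % efficiency, m_actual = 0.698 × 0.02731 = 0.0191 g.

0.0191 g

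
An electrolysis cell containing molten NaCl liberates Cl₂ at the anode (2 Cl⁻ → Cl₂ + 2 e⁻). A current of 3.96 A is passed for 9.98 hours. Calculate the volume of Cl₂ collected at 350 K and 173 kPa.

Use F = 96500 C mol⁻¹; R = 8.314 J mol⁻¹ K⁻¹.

12.4 L

Q = I·t = 3.960 A × 35928 s = 142300 C.
n(e⁻) = Q/F = 142300 / 96500 = 1.474 mol.
2 electrons are transferred per Cl₂ molecule, so n(Cl₂) = 1.474 / 2 = 0.7372 mol.
V = nRT/P = (0.7372 × 8.314 × 350) / (173 × 10³ Pa) = 0.0124 m³ = 12.4 L.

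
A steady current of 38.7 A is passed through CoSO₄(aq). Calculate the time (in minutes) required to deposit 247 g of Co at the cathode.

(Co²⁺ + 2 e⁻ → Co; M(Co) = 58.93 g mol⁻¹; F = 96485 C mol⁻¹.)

348 min

n(Co) = m/M = 247 / 58.93 = 4.191 mol.
Each Co atom requires 2 electrons, so n(e⁻) = 2 × 4.191 = 8.383 mol.
Q = n(e⁻)·F = 8.383 × 96485 = 808800 C.
t = Q/I = 808800 / 38.70 A = 20900 s = 348 min.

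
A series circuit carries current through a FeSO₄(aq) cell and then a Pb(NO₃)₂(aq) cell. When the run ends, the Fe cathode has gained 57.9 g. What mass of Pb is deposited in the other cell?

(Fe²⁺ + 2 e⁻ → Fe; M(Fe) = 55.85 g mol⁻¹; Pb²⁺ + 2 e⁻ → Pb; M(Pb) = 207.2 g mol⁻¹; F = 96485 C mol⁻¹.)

215 g

n(Fe) = 57.9 / 55.85 = 1.037 mol.
Since Fe²⁺ + 2 e⁻ → Fe, n(e⁻) passed = 2 × 1.037 = 2.073 mol.
Cells in series carry the same charge, so the same 2.073 mol of electrons passes through cell 2.
Pb²⁺ + 2 e⁻ → Pb, so n(Pb) = 2.073 / 2 = 1.037 mol.
m(Pb) = 1.037 × 207.2 = 215 g.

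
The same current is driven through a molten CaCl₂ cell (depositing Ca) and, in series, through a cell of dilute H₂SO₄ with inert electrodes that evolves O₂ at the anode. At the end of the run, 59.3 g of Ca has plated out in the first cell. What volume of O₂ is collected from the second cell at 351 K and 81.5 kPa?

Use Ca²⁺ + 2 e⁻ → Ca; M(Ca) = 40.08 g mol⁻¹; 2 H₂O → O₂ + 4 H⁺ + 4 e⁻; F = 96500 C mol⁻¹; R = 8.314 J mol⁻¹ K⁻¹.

26.5 L

n(Ca) = 59.3 / 40.08 = 1.480 mol, so n(e⁻) = 2 × 1.480 = 2.959 mol.
The cells are in series, so the same 2.959 mol of electrons passes through the second cell.
2 H₂O → O₂ + 4 H⁺ + 4 e⁻ — 4 mol e⁻ per mol O₂, so n(O₂) = 2.959/4 = 0.7398 mol.
V = nRT/P = (0.7398 × 8.314 × 351) / (81.5 × 10³) = 0.0265 m³ = 26.5 L.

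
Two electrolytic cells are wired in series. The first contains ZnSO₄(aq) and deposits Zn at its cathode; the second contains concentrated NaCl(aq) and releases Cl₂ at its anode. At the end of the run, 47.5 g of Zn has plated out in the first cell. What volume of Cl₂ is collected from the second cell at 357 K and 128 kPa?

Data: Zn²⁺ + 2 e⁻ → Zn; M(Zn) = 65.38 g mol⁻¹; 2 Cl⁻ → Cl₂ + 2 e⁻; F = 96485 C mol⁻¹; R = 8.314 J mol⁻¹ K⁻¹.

n(Zn) = 47.5 / 65.38 = 0.7265 mol, so n(e⁻) = 2 × 0.7265 = 1.453 mol.
The cells are in series, so the same 1.453 mol of electrons passes through the second cell.
2 Cl⁻ → Cl₂ + 2 e⁻ — 2 mol e⁻ per mol Cl₂, so n(Cl₂) = 1.453/2 = 0.7265 mol.
V = nRT/P = (0.7265 × 8.314 × 357) / (128 × 10³) = 0.0168 m³ = 16.8 L.

16.8 L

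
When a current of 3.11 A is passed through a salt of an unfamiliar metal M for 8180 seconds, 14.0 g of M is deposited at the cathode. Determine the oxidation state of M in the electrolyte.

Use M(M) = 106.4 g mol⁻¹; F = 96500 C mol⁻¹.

Q = I·t = 3.110 A × 8180.0 s = 25440 C, so n(e⁻) = 25440/96500 = 0.2636 mol.
n(M) deposited = 14.0 / 106.4 = 0.1316 mol.
Electrons per atom = n(e⁻)/n(M) = 0.2636 / 0.1316 = 2.00 ≈ 2, so the ion is M²⁺.

+2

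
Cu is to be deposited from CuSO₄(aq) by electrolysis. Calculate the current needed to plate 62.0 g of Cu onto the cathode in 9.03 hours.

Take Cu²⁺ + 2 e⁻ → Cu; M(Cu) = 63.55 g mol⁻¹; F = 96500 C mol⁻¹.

n(Cu) = 62.0 / 63.55 = 0.9756 mol.
n(e⁻) = 2 × 0.9756 = 1.951 mol.
Q = n(e⁻)·F = 1.951 × 96500 = 188300 C.
I = Q/t = 188300 / 32508 s = 5.79 A.

5.79 A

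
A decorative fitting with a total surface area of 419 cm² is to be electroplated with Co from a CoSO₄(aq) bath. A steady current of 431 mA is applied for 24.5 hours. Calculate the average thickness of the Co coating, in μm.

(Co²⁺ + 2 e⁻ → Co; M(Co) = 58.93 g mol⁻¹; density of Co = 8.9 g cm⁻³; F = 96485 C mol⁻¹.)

31.1 μm

Q = I·t = 0.4310 × 88200 = 38010 C; n(e⁻) = 0.3940 mol.
n(Co) = n(e⁻)/2 = 0.1970 mol, so m = 0.1970 × 58.93 = 11.61 g.
Volume = m/ρ = 11.61 / 8.9 = 1.304 cm³.
Thickness = V/A = 1.304 / 419 = 0.00311 cm = 31.1 μm.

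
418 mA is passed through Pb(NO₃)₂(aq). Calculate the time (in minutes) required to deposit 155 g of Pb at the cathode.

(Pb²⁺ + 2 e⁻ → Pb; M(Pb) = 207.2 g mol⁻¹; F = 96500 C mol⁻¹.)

5760 min

n(Pb) = m/M = 155 / 207.2 = 0.7481 mol.
Each Pb atom requires 2 electrons, so n(e⁻) = 2 × 0.7481 = 1.496 mol.
Q = n(e⁻)·F = 1.496 × 96500 = 144400 C.
t = Q/I = 144400 / 0.4180 A = 345400 s = 5760 min.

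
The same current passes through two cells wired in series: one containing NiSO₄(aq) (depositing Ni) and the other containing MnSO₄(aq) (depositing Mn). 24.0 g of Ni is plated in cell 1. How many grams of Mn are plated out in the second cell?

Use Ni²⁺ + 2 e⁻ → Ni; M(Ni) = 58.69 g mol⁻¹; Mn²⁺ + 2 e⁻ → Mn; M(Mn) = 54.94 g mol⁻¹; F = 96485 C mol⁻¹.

22.5 g

n(Ni) = 24.0 / 58.69 = 0.4089 mol.
Since Ni²⁺ + 2 e⁻ → Ni, n(e⁻) passed = 2 × 0.4089 = 0.8179 mol.
Cells in series carry the same charge, so the same 0.8179 mol of electrons passes through cell 2.
Mn²⁺ + 2 e⁻ → Mn, so n(Mn) = 0.8179 / 2 = 0.4089 mol.
m(Mn) = 0.4089 × 54.94 = 22.5 g.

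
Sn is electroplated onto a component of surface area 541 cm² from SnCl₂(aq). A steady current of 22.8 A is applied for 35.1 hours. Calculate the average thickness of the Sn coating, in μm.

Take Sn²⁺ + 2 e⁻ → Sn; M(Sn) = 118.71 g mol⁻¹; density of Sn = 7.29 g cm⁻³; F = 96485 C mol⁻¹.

Q = I·t = 22.80 × 126360 = 2881000 C; n(e⁻) = 29.86 mol.
n(Sn) = n(e⁻)/2 = 14.93 mol, so m = 14.93 × 118.71 = 1772 g.
Volume = m/ρ = 1772 / 7.29 = 243.1 cm³.
Thickness = V/A = 243.1 / 541 = 0.449 cm = 4490 μm.

4490 μm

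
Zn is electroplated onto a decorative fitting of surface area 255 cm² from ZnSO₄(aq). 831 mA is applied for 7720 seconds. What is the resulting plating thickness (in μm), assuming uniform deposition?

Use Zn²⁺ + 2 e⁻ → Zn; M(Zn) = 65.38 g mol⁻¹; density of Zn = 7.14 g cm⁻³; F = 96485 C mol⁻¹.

11.9 μm

Q = I·t = 0.8310 × 7720.0 = 6415 C; n(e⁻) = 0.06649 mol.
n(Zn) = n(e⁻)/2 = 0.03325 mol, so m = 0.03325 × 65.38 = 2.174 g.
Volume = m/ρ = 2.174 / 7.14 = 0.3044 cm³.
Thickness = V/A = 0.3044 / 255 = 0.00119 cm = 11.9 μm.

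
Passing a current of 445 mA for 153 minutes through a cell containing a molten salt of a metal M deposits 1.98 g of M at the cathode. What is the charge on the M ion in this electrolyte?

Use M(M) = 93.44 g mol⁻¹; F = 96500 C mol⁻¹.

Q = I·t = 0.4450 A × 9180.0 s = 4085 C, so n(e⁻) = 4085/96500 = 0.04233 mol.
n(M) deposited = 1.98 / 93.44 = 0.02119 mol.
Electrons per atom = n(e⁻)/n(M) = 0.04233 / 0.02119 = 2.00 ≈ 2, so the ion is M²⁺.

+2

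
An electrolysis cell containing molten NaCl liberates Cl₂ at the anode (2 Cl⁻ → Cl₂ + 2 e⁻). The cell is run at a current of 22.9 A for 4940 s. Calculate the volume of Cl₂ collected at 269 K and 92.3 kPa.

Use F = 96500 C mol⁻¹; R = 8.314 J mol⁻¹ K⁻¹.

Q = I·t = 22.90 A × 4940.0 s = 113100 C.
n(e⁻) = Q/F = 113100 / 96500 = 1.172 mol.
2 electrons are transferred per Cl₂ molecule, so n(Cl₂) = 1.172 / 2 = 0.5861 mol.
V = nRT/P = (0.5861 × 8.314 × 269) / (92.3 × 10³ Pa) = 0.0142 m³ = 14.2 L.

14.2 L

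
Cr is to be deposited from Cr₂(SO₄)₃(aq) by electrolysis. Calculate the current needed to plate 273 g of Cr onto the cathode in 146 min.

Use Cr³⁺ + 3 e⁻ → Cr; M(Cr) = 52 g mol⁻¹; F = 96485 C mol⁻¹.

n(Cr) = 273 / 52 = 5.250 mol.
n(e⁻) = 3 × 5.250 = 15.75 mol.
Q = n(e⁻)·F = 15.75 × 96485 = 1520000 C.
I = Q/t = 1520000 / 8760.0 s = 173 A.

173 A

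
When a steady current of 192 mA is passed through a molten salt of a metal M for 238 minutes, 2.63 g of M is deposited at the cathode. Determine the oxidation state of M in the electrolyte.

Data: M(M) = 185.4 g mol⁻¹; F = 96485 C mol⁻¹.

+2

Q = I·t = 0.1920 A × 14280 s = 2742 C, so n(e⁻) = 2742/96485 = 0.02842 mol.
n(M) deposited = 2.63 / 185.4 = 0.01419 mol.
Electrons per atom = n(e⁻)/n(M) = 0.02842 / 0.01419 = 2.00 ≈ 2, so the ion is M²⁺.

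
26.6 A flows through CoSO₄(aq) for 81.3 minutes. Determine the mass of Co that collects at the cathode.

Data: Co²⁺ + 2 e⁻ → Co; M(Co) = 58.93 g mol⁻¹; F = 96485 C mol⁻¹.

Q = I·t = 26.60 A × 4878.0 s = 129800 C.
n(e⁻) = Q/F = 129800 / 96485 = 1.345 mol.
Co²⁺ + 2 e⁻ → Co, so n(Co) = n(e⁻)/2 = 0.6724 mol.
m = n·M = 0.6724 × 58.93 = 39.6 g.

39.6 g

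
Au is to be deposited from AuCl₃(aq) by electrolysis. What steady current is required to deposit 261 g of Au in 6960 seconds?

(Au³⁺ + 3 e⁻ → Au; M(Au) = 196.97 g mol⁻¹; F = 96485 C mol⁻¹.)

55.1 A

n(Au) = 261 / 196.97 = 1.325 mol.
n(e⁻) = 3 × 1.325 = 3.975 mol.
Q = n(e⁻)·F = 3.975 × 96485 = 383500 C.
I = Q/t = 383500 / 6960.0 s = 55.1 A.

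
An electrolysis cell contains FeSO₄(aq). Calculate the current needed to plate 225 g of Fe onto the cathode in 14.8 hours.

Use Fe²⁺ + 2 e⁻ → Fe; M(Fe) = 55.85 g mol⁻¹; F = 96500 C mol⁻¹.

n(Fe) = 225 / 55.85 = 4.029 mol.
n(e⁻) = 2 × 4.029 = 8.057 mol.
Q = n(e⁻)·F = 8.057 × 96500 = 777500 C.
I = Q/t = 777500 / 53280 s = 14.6 A.

14.6 A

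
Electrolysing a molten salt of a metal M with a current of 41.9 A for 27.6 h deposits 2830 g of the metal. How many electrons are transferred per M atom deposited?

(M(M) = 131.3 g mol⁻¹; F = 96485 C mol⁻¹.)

2

Q = I·t = 41.90 A × 99360 s = 4163000 C, so n(e⁻) = 4163000/96485 = 43.15 mol.
n(M) deposited = 2830 / 131.3 = 21.55 mol.
Electrons per atom = n(e⁻)/n(M) = 43.15 / 21.55 = 2.00 ≈ 2, so the ion is M²⁺.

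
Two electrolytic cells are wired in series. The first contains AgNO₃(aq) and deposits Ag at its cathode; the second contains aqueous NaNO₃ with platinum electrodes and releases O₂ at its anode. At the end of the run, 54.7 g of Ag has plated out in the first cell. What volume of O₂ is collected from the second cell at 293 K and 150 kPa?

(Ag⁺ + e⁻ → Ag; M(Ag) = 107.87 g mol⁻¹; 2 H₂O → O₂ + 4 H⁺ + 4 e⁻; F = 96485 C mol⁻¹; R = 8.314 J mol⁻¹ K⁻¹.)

2.06 L

n(Ag) = 54.7 / 107.87 = 0.5071 mol, so n(e⁻) = 1 × 0.5071 = 0.5071 mol.
The cells are in series, so the same 0.5071 mol of electrons passes through the second cell.
2 H₂O → O₂ + 4 H⁺ + 4 e⁻ — 4 mol e⁻ per mol O₂, so n(O₂) = 0.5071/4 = 0.1268 mol.
V = nRT/P = (0.1268 × 8.314 × 293) / (150 × 10³) = 0.00206 m³ = 2.06 L.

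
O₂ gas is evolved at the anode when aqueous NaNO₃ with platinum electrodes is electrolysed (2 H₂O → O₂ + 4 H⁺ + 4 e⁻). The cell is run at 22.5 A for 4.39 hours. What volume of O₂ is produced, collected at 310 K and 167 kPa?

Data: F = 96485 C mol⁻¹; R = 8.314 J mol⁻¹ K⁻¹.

14.2 L

Q = I·t = 22.50 A × 15804 s = 355600 C.
n(e⁻) = Q/F = 355600 / 96485 = 3.685 mol.
4 electrons are transferred per O₂ molecule, so n(O₂) = 3.685 / 4 = 0.9214 mol.
V = nRT/P = (0.9214 × 8.314 × 310) / (167 × 10³ Pa) = 0.0142 m³ = 14.2 L.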